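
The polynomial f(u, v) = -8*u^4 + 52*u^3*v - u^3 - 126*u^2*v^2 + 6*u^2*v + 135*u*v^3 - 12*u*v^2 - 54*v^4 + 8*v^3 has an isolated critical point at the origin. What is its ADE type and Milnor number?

Type E_{7}, Milnor number mu = 7.

The Hessian of f at 0 has rank 0. Corank 2; j^3 = -(u - 2*v)^3 is a perfect cube, so E-series; the 4-jet and mu = 7 give E_7.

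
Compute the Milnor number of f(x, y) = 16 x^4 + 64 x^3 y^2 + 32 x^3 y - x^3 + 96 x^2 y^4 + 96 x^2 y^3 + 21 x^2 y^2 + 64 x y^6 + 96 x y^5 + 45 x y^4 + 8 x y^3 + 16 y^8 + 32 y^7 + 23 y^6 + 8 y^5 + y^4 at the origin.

6

The Hessian of f at 0 is [[0, 0], [0, 0]] with rank 0, so corank 2. A Groebner basis of the Jacobian ideal J(f) in C{x,y} is {x^3, x^2*y, x^2/2 + x*y^2, -3*x^2 + y^3}; counting standard monomials gives mu = 6. Corank 2; j^3 = -x^3 is a perfect cube, so E-series; the 4-jet and mu = 6 give E_6.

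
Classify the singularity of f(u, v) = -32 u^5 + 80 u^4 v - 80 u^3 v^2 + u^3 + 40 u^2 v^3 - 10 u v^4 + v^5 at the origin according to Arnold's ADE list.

E8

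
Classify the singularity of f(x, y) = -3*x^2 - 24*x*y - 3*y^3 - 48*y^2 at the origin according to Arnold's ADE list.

A_{2}

The Hessian of f at 0 is [[-6, -24], [-24, -96]] with rank 1, so corank 1. A Groebner basis of the Jacobian ideal J(f) in C{x,y} is {y^2, x + 4*y}; counting standard monomials gives mu = 2. Corank 1: A-series; mu = 2 gives A_2.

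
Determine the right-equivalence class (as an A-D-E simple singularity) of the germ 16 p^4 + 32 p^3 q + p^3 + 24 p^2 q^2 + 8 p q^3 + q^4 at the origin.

E_{6}

The Hessian of f at 0 has rank 0. Corank 2; j^3 = p^3 is a perfect cube, so E-series; the 4-jet and mu = 6 give E_6.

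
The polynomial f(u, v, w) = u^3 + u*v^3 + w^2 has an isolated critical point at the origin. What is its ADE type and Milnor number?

Type E7, Milnor number mu = 7.

The Hessian of f at 0 is [[0, 0, 0], [0, 0, 0], [0, 0, 2]] with rank 1, so corank 2. A Groebner basis of the Jacobian ideal J(f) in C{u,v,w} is {u^3, u*v^2, 3*u^2 + v^3, w}; counting standard monomials gives mu = 7. Corank 2; j^3 = u^3 is a perfect cube, so E-series; the 4-jet and mu = 7 give E_7.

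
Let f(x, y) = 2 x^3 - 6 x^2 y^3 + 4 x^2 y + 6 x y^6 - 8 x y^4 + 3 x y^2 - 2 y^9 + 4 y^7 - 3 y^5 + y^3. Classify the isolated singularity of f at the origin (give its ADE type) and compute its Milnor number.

Type D_{4}, Milnor number mu = 4.

The Hessian of f at 0 has rank 0. Corank 2; j^3 = (x + y)*(2*x^2 + 2*x*y + y^2) splits into three distinct lines over C (the quadratic factor has nonzero discriminant), so D_4.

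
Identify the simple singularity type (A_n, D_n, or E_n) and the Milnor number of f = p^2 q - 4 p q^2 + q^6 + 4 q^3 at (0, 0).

The Hessian of f at 0 is [[0, 0], [0, 0]] with rank 0, so corank 2. A Groebner basis of the Jacobian ideal J(f) in C{p,q} is {p^2/6 + q^5 - 2*q^2/3, p^3 - 8*q^3, p*q - 2*q^2}; counting standard monomials gives mu = 7. Corank 2; j^3 = q*(p - 2*q)^2 has shape L^2 M (L != M), so D-series; mu = 7 gives D_7.

Type D7, Milnor number mu = 7.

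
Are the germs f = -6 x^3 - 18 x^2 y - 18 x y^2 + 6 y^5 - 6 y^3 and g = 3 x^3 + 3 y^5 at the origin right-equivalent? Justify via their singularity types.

Yes.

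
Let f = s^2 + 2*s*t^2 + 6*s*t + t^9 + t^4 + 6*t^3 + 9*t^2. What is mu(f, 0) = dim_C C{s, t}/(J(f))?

8

The Hessian of f at 0 is [[2, 6], [6, 18]] with rank 1, so corank 1. A Groebner basis of the Jacobian ideal J(f) in C{s,t} is {s^4 + 12*s^3*t - 54*s^3 - 270*s^2*t + 405*s^2 + 1458*s*t - 729*s - 2187*t, s + t^2 + 3*t}; counting standard monomials gives mu = 8. Corank 1: A-series; mu = 8 gives A_8.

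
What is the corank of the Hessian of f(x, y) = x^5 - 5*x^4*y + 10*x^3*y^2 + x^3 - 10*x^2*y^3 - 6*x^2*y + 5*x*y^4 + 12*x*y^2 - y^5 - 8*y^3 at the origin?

2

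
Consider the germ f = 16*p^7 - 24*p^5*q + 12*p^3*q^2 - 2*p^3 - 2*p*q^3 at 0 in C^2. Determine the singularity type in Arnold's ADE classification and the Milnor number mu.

Type E_7, Milnor number mu = 7.

The Hessian of f at 0 is [[0, 0], [0, 0]] with rank 0, so corank 2. A Groebner basis of the Jacobian ideal J(f) in C{p,q} is {p^3, p*q^2, 3*p^2 + q^3}; counting standard monomials gives mu = 7. Corank 2; j^3 = -2*p^3 is a perfect cube, so E-series; the 4-jet and mu = 7 give E_7.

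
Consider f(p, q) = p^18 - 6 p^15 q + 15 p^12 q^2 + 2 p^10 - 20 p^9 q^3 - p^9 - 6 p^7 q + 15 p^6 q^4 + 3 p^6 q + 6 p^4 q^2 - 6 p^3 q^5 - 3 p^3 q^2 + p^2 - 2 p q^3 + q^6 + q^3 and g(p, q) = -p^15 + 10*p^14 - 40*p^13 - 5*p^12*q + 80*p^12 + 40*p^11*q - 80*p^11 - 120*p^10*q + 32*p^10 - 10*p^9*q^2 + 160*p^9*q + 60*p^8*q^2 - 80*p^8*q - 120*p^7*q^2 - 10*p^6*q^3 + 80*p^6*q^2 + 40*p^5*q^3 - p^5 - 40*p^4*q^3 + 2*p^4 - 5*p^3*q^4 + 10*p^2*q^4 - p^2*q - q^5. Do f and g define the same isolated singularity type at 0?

No.

The Hessian of f at 0 has rank 1. Corank 1: A-series; mu = 2 gives A_2. The Hessian of g at 0 has rank 0. Corank 2; j^3 = -p^2*q has shape L^2 M (L != M), so D-series; mu = 6 gives D_6. f is A_2 but g is D_6, hence not right-equivalent.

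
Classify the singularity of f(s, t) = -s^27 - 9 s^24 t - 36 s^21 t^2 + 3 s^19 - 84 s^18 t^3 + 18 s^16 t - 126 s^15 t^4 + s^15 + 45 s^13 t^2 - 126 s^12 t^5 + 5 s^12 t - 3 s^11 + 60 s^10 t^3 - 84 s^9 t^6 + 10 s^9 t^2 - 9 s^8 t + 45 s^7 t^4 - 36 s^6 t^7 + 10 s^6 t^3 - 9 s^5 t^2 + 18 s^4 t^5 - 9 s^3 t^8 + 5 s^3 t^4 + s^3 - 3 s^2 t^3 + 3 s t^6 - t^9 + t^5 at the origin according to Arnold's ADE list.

E_8

The Hessian of f at 0 has rank 0. Corank 2; j^3 = s^3 is a perfect cube, so E-series; the 5-jet and mu = 8 give E_8.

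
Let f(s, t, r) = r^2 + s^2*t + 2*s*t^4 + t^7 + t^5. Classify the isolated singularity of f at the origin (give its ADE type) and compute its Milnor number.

Type D_6, Milnor number mu = 6.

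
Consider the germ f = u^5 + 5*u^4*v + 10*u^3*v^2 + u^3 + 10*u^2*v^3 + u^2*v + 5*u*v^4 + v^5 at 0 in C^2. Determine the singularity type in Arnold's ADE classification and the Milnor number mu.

Type D_{6}, Milnor number mu = 6.

The Hessian of f at 0 is [[0, 0], [0, 0]] with rank 0, so corank 2. A Groebner basis of the Jacobian ideal J(f) in C{u,v} is {-u*v/5 + v^4, u*v^2, u^2 + u*v}; counting standard monomials gives mu = 6. Corank 2; j^3 = u^2*(u + v) has shape L^2 M (L != M), so D-series; mu = 6 gives D_6.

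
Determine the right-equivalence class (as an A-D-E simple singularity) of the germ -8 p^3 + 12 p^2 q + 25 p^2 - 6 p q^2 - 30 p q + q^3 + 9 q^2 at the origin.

A_2

The Hessian of f at 0 has rank 1. Corank 1: A-series; mu = 2 gives A_2.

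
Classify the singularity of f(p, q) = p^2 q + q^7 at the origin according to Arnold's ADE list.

D_8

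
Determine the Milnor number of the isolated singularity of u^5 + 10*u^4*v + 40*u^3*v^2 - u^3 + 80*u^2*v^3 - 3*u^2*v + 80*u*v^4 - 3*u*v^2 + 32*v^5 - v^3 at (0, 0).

The Hessian of f at 0 is [[0, 0], [0, 0]] with rank 0, so corank 2. A Groebner basis of the Jacobian ideal J(f) in C{u,v} is {v^5, u*v^3 + 5*v^4/4, u^2 + 2*u*v + v^2}; counting standard monomials gives mu = 8. Corank 2; j^3 = -(u + v)^3 is a perfect cube, so E-series; the 5-jet and mu = 8 give E_8.

8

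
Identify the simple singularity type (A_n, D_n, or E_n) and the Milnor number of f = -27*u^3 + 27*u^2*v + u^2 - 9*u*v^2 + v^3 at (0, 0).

Type A_{2}, Milnor number mu = 2.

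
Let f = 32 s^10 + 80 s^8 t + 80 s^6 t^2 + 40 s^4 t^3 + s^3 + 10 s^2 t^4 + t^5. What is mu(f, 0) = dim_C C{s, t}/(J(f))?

The Hessian of f at 0 has rank 0. Corank 2; j^3 = s^3 is a perfect cube, so E-series; the 5-jet and mu = 8 give E_8.

8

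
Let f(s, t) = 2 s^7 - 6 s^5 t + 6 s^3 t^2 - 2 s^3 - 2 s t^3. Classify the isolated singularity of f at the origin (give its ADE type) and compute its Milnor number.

Type E7, Milnor number mu = 7.

The Hessian of f at 0 has rank 0. Corank 2; j^3 = -2*s^3 is a perfect cube, so E-series; the 4-jet and mu = 7 give E_7.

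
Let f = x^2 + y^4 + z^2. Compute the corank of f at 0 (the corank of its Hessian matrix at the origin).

1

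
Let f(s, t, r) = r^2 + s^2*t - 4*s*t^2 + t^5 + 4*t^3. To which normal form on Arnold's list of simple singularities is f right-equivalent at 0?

The Hessian of f at 0 has rank 1. Corank 2; j^3 = t*(s - 2*t)^2 has shape L^2 M (L != M), so D-series; mu = 6 gives D_6.

D6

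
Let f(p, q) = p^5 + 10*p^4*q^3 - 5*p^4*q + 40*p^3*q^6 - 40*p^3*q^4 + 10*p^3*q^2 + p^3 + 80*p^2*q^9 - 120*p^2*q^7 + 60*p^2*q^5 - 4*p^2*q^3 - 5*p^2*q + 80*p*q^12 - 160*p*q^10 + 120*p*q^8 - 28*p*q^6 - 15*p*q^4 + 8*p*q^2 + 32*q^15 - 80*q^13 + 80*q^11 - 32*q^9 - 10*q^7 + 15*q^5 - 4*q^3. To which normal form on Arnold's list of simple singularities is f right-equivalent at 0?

D_{6}

The Hessian of f at 0 has rank 0. Corank 2; j^3 = (p - 2*q)^2*(p - q) has shape L^2 M (L != M), so D-series; mu = 6 gives D_6.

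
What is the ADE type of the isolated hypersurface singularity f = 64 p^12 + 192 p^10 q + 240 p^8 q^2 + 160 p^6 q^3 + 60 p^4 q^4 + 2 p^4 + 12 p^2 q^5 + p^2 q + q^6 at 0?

D7

The Hessian of f at 0 is [[0, 0], [0, 0]] with rank 0, so corank 2. A Groebner basis of the Jacobian ideal J(f) in C{p,q} is {p^2/6 + q^5, p^3, p*q}; counting standard monomials gives mu = 7. Corank 2; j^3 = p^2*q has shape L^2 M (L != M), so D-series; mu = 7 gives D_7.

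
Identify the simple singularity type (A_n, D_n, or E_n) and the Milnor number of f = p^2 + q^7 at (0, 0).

Type A_{6}, Milnor number mu = 6.

The Hessian of f at 0 is [[2, 0], [0, 0]] with rank 1, so corank 1. A Groebner basis of the Jacobian ideal J(f) in C{p,q} is {q^6, p}; counting standard monomials gives mu = 6. Corank 1: A-series; mu = 6 gives A_6.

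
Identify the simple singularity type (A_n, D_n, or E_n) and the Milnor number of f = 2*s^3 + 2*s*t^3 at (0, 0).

The Hessian of f at 0 has rank 0. Corank 2; j^3 = 2*s^3 is a perfect cube, so E-series; the 4-jet and mu = 7 give E_7.

Type E_7, Milnor number mu = 7.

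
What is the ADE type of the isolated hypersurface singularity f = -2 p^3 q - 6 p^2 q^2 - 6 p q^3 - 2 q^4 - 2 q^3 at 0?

The Hessian of f at 0 has rank 0. Corank 2; j^3 = -2*q^3 is a perfect cube, so E-series; the 4-jet and mu = 7 give E_7.

E_7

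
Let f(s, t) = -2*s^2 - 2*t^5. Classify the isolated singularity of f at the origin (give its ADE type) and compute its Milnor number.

The Hessian of f at 0 has rank 1. Corank 1: A-series; mu = 4 gives A_4.

Type A4, Milnor number mu = 4.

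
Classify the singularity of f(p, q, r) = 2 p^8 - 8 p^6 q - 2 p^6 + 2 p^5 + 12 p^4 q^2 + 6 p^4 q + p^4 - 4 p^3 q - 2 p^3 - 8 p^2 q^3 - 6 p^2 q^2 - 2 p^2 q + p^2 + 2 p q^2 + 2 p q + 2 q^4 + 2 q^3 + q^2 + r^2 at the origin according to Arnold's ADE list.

The Hessian of f at 0 is [[2, 2, 0], [2, 2, 0], [0, 0, 2]] with rank 2, so corank 1. A Groebner basis of the Jacobian ideal J(f) in C{p,q,r} is {q^3, p + q, r}; counting standard monomials gives mu = 3. Corank 1: A-series; mu = 3 gives A_3.

A_{3}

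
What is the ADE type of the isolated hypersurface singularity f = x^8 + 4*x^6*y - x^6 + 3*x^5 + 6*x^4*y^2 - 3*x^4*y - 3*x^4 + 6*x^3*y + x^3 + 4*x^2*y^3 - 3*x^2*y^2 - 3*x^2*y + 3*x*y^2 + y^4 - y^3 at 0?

E6

The Hessian of f at 0 is [[0, 0], [0, 0]] with rank 0, so corank 2. A Groebner basis of the Jacobian ideal J(f) in C{x,y} is {x^3 - 3*x^2/2 + 3*x*y - 3*y^2/2, x^2*y - x^2 + 2*x*y - y^2, -x^2/2 + x*y^2 + x*y - y^2/2, y^3}; counting standard monomials gives mu = 6. Corank 2; j^3 = (x - y)^3 is a perfect cube, so E-series; the 4-jet and mu = 6 give E_6.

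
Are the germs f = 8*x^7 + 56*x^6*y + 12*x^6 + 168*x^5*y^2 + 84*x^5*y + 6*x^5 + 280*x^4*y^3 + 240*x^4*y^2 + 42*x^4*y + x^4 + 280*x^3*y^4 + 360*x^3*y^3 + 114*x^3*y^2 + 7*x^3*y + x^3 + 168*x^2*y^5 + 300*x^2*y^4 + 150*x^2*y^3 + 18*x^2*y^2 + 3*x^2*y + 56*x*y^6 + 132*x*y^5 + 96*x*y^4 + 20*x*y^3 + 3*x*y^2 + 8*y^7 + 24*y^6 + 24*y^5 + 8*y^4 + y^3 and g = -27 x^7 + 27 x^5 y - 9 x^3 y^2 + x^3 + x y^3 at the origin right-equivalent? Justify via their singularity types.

Yes.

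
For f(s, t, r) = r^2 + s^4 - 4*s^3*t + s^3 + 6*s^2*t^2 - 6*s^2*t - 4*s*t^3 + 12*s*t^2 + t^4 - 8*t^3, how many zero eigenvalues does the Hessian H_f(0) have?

2

The Hessian at 0 is [[0, 0, 0], [0, 0, 0], [0, 0, 2]] of rank 1; hence corank 2.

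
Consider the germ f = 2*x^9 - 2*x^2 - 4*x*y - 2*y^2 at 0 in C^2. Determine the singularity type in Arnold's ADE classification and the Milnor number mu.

Type A_8, Milnor number mu = 8.

The Hessian of f at 0 has rank 1. Corank 1: A-series; mu = 8 gives A_8.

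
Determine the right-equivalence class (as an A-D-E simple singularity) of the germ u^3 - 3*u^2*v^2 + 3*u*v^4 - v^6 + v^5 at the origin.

E_{8}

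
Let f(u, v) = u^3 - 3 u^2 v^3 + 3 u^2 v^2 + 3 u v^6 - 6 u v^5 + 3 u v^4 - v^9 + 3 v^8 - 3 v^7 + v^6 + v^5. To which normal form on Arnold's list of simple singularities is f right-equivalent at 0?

The Hessian of f at 0 is [[0, 0], [0, 0]] with rank 0, so corank 2. A Groebner basis of the Jacobian ideal J(f) in C{u,v} is {-u^2/2 + u*v^3 - u*v^2, v^4, u^3, u^2*v + u^2 + 2*u*v^2}; counting standard monomials gives mu = 8. Corank 2; j^3 = u^3 is a perfect cube, so E-series; the 5-jet and mu = 8 give E_8.

E8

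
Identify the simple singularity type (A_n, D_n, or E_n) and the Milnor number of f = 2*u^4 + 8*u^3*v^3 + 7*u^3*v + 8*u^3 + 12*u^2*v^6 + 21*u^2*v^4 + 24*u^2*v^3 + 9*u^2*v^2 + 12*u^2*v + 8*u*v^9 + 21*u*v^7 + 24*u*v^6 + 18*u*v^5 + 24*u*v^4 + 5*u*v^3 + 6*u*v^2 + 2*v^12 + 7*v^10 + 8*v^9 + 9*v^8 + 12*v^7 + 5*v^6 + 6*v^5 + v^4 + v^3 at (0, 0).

Type E_{7}, Milnor number mu = 7.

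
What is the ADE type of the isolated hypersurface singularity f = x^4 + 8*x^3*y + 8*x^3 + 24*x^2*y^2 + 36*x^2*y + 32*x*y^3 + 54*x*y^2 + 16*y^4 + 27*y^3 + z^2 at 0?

E6

The Hessian of f at 0 has rank 1. Corank 2; j^3 = (2*x + 3*y)^3 is a perfect cube, so E-series; the 4-jet and mu = 6 give E_6.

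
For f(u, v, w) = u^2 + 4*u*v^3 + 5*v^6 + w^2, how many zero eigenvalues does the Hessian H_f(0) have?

The Hessian at 0 is [[2, 0, 0], [0, 0, 0], [0, 0, 2]] of rank 2; hence corank 1.

1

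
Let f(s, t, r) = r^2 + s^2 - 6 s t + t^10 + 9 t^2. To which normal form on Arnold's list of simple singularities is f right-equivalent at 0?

A9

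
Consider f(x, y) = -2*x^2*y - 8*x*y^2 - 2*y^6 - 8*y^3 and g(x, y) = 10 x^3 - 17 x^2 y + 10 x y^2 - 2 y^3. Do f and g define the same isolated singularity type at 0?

No.

The Hessian of f at 0 is [[0, 0], [0, 0]] with rank 0, so corank 2. A Groebner basis of the Jacobian ideal J(f) in C{x,y} is {x^2/6 + y^5 - 2*y^2/3, x^3 + 8*y^3, x*y + 2*y^2}; counting standard monomials gives mu = 7. Corank 2; j^3 = -2*y*(x + 2*y)^2 has shape L^2 M (L != M), so D-series; mu = 7 gives D_7. The Hessian of g at 0 is [[0, 0], [0, 0]] with rank 0, so corank 2. A Groebner basis of the Jacobian ideal J(g) in C{x,y} is {y^3, x^2 - 2*y^2/11, x*y - 5*y^2/11}; counting standard monomials gives mu = 4. Corank 2; j^3 = (2*x - y)*(5*x^2 - 6*x*y + 2*y^2) splits into three distinct lines over C (the quadratic factor has nonzero discriminant), so D_4. f is D_7 but g is D_4, hence not right-equivalent.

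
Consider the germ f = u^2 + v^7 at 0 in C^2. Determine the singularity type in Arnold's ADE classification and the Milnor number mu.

The Hessian of f at 0 has rank 1. Corank 1: A-series; mu = 6 gives A_6.

Type A_{6}, Milnor number mu = 6.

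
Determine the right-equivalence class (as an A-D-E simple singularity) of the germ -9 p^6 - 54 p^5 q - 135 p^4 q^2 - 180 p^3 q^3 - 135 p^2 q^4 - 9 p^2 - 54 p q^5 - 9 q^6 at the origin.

A_5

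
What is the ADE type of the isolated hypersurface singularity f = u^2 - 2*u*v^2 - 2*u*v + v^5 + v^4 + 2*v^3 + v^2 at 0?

A_4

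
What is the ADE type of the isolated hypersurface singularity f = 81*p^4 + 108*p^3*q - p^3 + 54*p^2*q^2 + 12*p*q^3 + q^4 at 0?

The Hessian of f at 0 is [[0, 0], [0, 0]] with rank 0, so corank 2. A Groebner basis of the Jacobian ideal J(f) in C{p,q} is {q^4, p*q^2 + q^3/9, p^2}; counting standard monomials gives mu = 6. Corank 2; j^3 = -p^3 is a perfect cube, so E-series; the 4-jet and mu = 6 give E_6.

E_{6}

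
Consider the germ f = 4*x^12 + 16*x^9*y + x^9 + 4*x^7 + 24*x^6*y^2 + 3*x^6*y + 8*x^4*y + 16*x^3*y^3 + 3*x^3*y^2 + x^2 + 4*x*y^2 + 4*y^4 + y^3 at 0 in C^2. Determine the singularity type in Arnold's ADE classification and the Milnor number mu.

The Hessian of f at 0 has rank 1. Corank 1: A-series; mu = 2 gives A_2.

Type A_2, Milnor number mu = 2.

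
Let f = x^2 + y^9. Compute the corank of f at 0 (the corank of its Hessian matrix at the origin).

1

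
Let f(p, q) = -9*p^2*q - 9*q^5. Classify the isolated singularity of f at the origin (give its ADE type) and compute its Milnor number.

Type D6, Milnor number mu = 6.

The Hessian of f at 0 is [[0, 0], [0, 0]] with rank 0, so corank 2. A Groebner basis of the Jacobian ideal J(f) in C{p,q} is {p^2/5 + q^4, p^3, p*q}; counting standard monomials gives mu = 6. Corank 2; j^3 = -9*p^2*q has shape L^2 M (L != M), so D-series; mu = 6 gives D_6.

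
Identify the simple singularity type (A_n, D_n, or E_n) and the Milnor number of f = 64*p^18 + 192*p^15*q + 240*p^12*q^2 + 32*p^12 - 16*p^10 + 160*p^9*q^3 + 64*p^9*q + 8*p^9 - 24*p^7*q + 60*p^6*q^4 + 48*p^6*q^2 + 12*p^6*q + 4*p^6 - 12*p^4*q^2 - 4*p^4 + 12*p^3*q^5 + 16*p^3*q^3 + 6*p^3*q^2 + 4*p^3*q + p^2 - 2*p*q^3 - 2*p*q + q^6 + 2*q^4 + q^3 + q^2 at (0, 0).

The Hessian of f at 0 is [[2, -2], [-2, 2]] with rank 1, so corank 1. A Groebner basis of the Jacobian ideal J(f) in C{p,q} is {q^2, p - q}; counting standard monomials gives mu = 2. Corank 1: A-series; mu = 2 gives A_2.

Type A_{2}, Milnor number mu = 2.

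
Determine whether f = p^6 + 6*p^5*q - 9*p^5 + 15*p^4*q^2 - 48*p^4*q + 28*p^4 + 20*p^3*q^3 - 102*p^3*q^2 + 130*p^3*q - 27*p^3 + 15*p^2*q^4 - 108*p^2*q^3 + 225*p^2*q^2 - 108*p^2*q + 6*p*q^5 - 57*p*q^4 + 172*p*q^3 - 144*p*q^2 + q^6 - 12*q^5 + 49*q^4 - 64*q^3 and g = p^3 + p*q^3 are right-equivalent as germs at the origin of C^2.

No.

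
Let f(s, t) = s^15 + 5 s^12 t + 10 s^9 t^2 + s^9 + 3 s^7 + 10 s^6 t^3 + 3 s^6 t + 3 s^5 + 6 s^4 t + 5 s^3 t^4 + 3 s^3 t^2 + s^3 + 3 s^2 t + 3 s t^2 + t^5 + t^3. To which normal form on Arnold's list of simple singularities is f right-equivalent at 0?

The Hessian of f at 0 is [[0, 0], [0, 0]] with rank 0, so corank 2. A Groebner basis of the Jacobian ideal J(f) in C{s,t} is {-s^2/2 + s*t^3 - s*t - t^2/2, t^4, s^3 - 3*s*t^2 - 2*t^3, s^2*t + 2*s*t^2 + t^3}; counting standard monomials gives mu = 8. Corank 2; j^3 = (s + t)^3 is a perfect cube, so E-series; the 5-jet and mu = 8 give E_8.

E_{8}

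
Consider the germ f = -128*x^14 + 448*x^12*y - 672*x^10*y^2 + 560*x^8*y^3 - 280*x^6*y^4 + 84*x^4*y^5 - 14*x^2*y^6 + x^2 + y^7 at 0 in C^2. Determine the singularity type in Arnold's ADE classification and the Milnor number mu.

The Hessian of f at 0 has rank 1. Corank 1: A-series; mu = 6 gives A_6.

Type A_{6}, Milnor number mu = 6.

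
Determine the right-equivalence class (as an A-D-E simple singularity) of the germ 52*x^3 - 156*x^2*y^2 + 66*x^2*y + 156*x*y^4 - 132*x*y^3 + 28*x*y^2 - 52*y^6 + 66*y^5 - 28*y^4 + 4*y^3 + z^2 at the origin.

D_4

The Hessian of f at 0 has rank 1. Corank 2; j^3 = 2*(2*x + y)*(13*x^2 + 10*x*y + 2*y^2) splits into three distinct lines over C (the quadratic factor has nonzero discriminant), so D_4.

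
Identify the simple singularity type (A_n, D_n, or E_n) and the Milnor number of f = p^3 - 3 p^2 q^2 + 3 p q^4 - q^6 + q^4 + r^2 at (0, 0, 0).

Type E_6, Milnor number mu = 6.

The Hessian of f at 0 is [[0, 0, 0], [0, 0, 0], [0, 0, 2]] with rank 1, so corank 2. A Groebner basis of the Jacobian ideal J(f) in C{p,q,r} is {p^3, p^2*q, -p^2/2 + p*q^2, q^3, r}; counting standard monomials gives mu = 6. Corank 2; j^3 = p^3 is a perfect cube, so E-series; the 4-jet and mu = 6 give E_6.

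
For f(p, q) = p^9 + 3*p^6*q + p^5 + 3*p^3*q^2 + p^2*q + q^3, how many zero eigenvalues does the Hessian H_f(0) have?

2

Hessian at 0 has rank 0.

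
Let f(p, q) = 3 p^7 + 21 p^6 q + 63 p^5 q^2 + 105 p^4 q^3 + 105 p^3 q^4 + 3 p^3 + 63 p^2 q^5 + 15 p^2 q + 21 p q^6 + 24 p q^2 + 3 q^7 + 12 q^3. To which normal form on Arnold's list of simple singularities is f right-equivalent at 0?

D8

The Hessian of f at 0 has rank 0. Corank 2; j^3 = 3*(p + q)*(p + 2*q)^2 has shape L^2 M (L != M), so D-series; mu = 8 gives D_8.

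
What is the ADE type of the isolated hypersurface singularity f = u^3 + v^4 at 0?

The Hessian of f at 0 is [[0, 0], [0, 0]] with rank 0, so corank 2. A Groebner basis of the Jacobian ideal J(f) in C{u,v} is {v^3, u^2}; counting standard monomials gives mu = 6. Corank 2; j^3 = u^3 is a perfect cube, so E-series; the 4-jet and mu = 6 give E_6.

E6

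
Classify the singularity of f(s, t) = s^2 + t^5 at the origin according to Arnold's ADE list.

The Hessian of f at 0 has rank 1. Corank 1: A-series; mu = 4 gives A_4.

A_{4}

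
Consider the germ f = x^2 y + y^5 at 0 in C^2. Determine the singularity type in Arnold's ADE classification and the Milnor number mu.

The Hessian of f at 0 has rank 0. Corank 2; j^3 = x^2*y has shape L^2 M (L != M), so D-series; mu = 6 gives D_6.

Type D_{6}, Milnor number mu = 6.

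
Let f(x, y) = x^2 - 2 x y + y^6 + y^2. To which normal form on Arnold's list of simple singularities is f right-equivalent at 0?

A_5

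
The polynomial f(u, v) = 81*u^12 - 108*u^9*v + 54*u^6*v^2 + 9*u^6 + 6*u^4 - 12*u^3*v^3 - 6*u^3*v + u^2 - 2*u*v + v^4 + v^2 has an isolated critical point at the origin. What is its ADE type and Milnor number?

Type A_3, Milnor number mu = 3.

The Hessian of f at 0 has rank 1. Corank 1: A-series; mu = 3 gives A_3.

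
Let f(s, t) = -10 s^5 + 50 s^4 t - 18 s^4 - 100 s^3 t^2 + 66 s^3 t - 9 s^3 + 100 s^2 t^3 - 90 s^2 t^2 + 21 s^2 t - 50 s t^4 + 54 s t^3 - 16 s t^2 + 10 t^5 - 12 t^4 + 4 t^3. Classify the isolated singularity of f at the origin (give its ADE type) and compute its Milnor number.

The Hessian of f at 0 has rank 0. Corank 2; j^3 = -(s - t)*(3*s - 2*t)^2 has shape L^2 M (L != M), so D-series; mu = 6 gives D_6.

Type D_{6}, Milnor number mu = 6.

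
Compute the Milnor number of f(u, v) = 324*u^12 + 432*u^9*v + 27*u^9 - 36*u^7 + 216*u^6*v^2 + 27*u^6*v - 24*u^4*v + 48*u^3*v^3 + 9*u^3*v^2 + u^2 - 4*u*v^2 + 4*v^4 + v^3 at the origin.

2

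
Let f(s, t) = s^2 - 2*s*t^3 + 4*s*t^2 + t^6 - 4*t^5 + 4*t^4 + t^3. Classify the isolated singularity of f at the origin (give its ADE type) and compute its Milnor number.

The Hessian of f at 0 has rank 1. Corank 1: A-series; mu = 2 gives A_2.

Type A2, Milnor number mu = 2.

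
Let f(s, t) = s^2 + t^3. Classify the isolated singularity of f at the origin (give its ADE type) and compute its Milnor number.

Type A2, Milnor number mu = 2.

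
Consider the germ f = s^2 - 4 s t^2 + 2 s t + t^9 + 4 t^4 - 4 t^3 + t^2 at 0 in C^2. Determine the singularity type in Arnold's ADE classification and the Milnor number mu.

The Hessian of f at 0 is [[2, 2], [2, 2]] with rank 1, so corank 1. A Groebner basis of the Jacobian ideal J(f) in C{s,t} is {s^4 + 4*s^3*t + 3*s^3 + 5*s^2*t + 5*s^2/4 + 3*s*t/2 + s/8 + t/8, -s/2 + t^2 - t/2}; counting standard monomials gives mu = 8. Corank 1: A-series; mu = 8 gives A_8.

Type A_{8}, Milnor number mu = 8.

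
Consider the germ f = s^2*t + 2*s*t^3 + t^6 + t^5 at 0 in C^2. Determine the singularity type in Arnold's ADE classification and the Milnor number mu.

Type D_{7}, Milnor number mu = 7.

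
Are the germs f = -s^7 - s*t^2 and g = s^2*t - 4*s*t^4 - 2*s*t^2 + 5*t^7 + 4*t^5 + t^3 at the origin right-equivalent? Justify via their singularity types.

Yes.

The Hessian of f at 0 has rank 0. Corank 2; j^3 = -s*t^2 has shape L^2 M (L != M), so D-series; mu = 8 gives D_8. The Hessian of g at 0 has rank 0. Corank 2; j^3 = t*(s - t)^2 has shape L^2 M (L != M), so D-series; mu = 8 gives D_8. Both have type D_8, hence right-equivalent.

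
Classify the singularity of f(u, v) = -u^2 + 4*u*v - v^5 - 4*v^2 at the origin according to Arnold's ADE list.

The Hessian of f at 0 is [[-2, 4], [4, -8]] with rank 1, so corank 1. A Groebner basis of the Jacobian ideal J(f) in C{u,v} is {v^4, u - 2*v}; counting standard monomials gives mu = 4. Corank 1: A-series; mu = 4 gives A_4.

A_{4}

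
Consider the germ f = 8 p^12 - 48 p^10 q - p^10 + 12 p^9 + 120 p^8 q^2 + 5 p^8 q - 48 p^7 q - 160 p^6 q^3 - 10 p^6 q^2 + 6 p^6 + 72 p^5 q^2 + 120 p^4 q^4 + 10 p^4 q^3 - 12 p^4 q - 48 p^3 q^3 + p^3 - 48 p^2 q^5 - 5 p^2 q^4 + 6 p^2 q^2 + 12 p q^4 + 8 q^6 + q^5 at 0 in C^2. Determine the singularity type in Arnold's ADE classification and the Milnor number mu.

Type E_8, Milnor number mu = 8.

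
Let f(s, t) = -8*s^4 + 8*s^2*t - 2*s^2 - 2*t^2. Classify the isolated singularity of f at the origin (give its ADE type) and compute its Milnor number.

Type A1, Milnor number mu = 1.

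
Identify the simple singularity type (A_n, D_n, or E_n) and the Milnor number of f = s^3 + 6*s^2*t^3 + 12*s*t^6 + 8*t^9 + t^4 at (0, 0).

Type E6, Milnor number mu = 6.

The Hessian of f at 0 is [[0, 0], [0, 0]] with rank 0, so corank 2. A Groebner basis of the Jacobian ideal J(f) in C{s,t} is {t^3, s^2}; counting standard monomials gives mu = 6. Corank 2; j^3 = s^3 is a perfect cube, so E-series; the 4-jet and mu = 6 give E_6.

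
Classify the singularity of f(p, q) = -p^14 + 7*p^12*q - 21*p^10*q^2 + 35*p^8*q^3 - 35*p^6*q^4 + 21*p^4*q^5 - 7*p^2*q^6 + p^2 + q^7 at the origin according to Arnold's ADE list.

A_6

The Hessian of f at 0 is [[2, 0], [0, 0]] with rank 1, so corank 1. A Groebner basis of the Jacobian ideal J(f) in C{p,q} is {q^6, p}; counting standard monomials gives mu = 6. Corank 1: A-series; mu = 6 gives A_6.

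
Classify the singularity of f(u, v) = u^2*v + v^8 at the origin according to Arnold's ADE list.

The Hessian of f at 0 is [[0, 0], [0, 0]] with rank 0, so corank 2. A Groebner basis of the Jacobian ideal J(f) in C{u,v} is {u^2/8 + v^7, u^3, u*v}; counting standard monomials gives mu = 9. Corank 2; j^3 = u^2*v has shape L^2 M (L != M), so D-series; mu = 9 gives D_9.

D9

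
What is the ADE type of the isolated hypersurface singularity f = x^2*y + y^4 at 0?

D_5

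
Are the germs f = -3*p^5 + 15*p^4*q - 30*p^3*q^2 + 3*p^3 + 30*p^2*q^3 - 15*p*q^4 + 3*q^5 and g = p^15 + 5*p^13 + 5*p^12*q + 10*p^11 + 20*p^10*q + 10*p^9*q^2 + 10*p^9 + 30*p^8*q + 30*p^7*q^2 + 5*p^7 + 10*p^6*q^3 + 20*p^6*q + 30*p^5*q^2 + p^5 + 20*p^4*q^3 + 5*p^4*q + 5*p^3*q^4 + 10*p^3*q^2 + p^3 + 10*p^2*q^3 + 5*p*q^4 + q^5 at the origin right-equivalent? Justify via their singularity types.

Yes.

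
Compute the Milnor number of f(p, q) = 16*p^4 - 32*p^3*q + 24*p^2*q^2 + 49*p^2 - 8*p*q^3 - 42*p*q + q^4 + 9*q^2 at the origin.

The Hessian of f at 0 has rank 1. Corank 1: A-series; mu = 3 gives A_3.

3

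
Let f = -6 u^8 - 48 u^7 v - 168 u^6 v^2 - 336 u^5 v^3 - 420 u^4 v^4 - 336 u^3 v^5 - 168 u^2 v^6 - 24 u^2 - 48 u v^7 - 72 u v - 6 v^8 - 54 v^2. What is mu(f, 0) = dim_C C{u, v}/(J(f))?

The Hessian of f at 0 is [[-48, -72], [-72, -108]] with rank 1, so corank 1. A Groebner basis of the Jacobian ideal J(f) in C{u,v} is {v^7, u + 3*v/2}; counting standard monomials gives mu = 7. Corank 1: A-series; mu = 7 gives A_7.

7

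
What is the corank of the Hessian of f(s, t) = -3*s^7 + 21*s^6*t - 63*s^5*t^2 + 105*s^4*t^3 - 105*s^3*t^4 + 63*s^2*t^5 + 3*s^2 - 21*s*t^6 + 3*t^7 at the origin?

Hessian at 0 has rank 1.

1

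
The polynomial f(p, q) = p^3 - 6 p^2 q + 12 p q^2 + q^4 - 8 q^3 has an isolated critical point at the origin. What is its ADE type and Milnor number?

Type E6, Milnor number mu = 6.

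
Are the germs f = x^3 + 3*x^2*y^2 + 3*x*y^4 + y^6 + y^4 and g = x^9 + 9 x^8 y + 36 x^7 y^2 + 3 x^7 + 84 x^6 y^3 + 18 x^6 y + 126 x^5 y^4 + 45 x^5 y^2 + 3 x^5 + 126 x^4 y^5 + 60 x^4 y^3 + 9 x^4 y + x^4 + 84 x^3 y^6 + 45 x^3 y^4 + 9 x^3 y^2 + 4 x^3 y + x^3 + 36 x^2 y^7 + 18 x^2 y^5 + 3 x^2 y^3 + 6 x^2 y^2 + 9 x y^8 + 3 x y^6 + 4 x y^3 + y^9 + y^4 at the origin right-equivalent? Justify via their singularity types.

Yes.

The Hessian of f at 0 has rank 0. Corank 2; j^3 = x^3 is a perfect cube, so E-series; the 4-jet and mu = 6 give E_6. The Hessian of g at 0 has rank 0. Corank 2; j^3 = x^3 is a perfect cube, so E-series; the 4-jet and mu = 6 give E_6. Both have type E_6, hence right-equivalent.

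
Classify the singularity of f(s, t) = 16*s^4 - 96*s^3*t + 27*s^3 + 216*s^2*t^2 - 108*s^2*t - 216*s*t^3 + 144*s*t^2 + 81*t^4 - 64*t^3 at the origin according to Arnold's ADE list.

E_6

The Hessian of f at 0 is [[0, 0], [0, 0]] with rank 0, so corank 2. A Groebner basis of the Jacobian ideal J(f) in C{s,t} is {t^4, s*t^2 - 25*t^3/18, s^2 - 8*s*t/3 + 16*t^2/9}; counting standard monomials gives mu = 6. Corank 2; j^3 = (3*s - 4*t)^3 is a perfect cube, so E-series; the 4-jet and mu = 6 give E_6.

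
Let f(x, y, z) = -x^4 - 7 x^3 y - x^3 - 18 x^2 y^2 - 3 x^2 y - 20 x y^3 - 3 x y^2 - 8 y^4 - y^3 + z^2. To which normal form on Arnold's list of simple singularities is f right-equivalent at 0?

E7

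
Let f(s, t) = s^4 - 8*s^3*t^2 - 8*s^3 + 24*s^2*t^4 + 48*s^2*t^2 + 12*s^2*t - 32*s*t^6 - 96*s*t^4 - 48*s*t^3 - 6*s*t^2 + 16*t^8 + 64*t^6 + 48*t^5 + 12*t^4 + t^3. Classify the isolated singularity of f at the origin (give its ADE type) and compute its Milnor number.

The Hessian of f at 0 is [[0, 0], [0, 0]] with rank 0, so corank 2. A Groebner basis of the Jacobian ideal J(f) in C{s,t} is {s^3, s^2*t + s^2/8 - s*t/8 + t^2/32, s^2/2 + s*t^2 - s*t/2 + t^2/8, 3*s^2/2 - 3*s*t/2 + t^3 + 3*t^2/8}; counting standard monomials gives mu = 6. Corank 2; j^3 = -(2*s - t)^3 is a perfect cube, so E-series; the 4-jet and mu = 6 give E_6.

Type E6, Milnor number mu = 6.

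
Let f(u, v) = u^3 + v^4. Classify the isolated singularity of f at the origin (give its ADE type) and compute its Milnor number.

Type E6, Milnor number mu = 6.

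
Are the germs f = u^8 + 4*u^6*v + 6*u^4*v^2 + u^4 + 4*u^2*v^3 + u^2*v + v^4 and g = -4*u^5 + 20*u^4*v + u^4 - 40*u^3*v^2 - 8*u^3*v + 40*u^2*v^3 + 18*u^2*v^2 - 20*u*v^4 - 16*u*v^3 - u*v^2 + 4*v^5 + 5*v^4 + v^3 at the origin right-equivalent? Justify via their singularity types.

The Hessian of f at 0 is [[0, 0], [0, 0]] with rank 0, so corank 2. A Groebner basis of the Jacobian ideal J(f) in C{u,v} is {u^3, u^2/4 + v^3, u*v}; counting standard monomials gives mu = 5. Corank 2; j^3 = u^2*v has shape L^2 M (L != M), so D-series; mu = 5 gives D_5. The Hessian of g at 0 is [[0, 0], [0, 0]] with rank 0, so corank 2. A Groebner basis of the Jacobian ideal J(g) in C{u,v} is {u^3 - v^2/4, v^3, u*v - v^2/2}; counting standard monomials gives mu = 5. Corank 2; j^3 = -v^2*(u - v) has shape L^2 M (L != M), so D-series; mu = 5 gives D_5. Both have type D_5, hence right-equivalent.

Yes.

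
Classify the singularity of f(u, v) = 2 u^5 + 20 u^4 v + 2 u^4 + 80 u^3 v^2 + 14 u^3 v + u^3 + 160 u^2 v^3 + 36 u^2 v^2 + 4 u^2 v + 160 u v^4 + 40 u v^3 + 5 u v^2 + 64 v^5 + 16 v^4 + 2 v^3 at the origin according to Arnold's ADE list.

D6

The Hessian of f at 0 has rank 0. Corank 2; j^3 = (u + v)^2*(u + 2*v) has shape L^2 M (L != M), so D-series; mu = 6 gives D_6.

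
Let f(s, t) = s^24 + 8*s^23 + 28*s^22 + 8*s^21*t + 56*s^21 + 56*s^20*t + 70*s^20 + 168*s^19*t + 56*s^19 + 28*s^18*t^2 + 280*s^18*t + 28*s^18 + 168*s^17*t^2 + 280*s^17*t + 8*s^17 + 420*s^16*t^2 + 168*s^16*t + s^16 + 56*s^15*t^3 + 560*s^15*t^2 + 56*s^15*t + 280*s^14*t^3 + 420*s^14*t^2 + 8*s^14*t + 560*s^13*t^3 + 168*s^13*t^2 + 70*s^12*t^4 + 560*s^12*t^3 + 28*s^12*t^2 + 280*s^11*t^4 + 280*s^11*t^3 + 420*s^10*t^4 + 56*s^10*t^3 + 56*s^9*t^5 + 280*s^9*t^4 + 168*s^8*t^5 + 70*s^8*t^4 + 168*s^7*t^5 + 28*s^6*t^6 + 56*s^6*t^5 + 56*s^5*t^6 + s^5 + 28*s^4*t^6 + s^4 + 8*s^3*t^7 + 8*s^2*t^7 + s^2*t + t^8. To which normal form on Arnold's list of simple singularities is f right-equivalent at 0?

The Hessian of f at 0 is [[0, 0], [0, 0]] with rank 0, so corank 2. A Groebner basis of the Jacobian ideal J(f) in C{s,t} is {s^2/8 + t^7, s^3, s*t}; counting standard monomials gives mu = 9. Corank 2; j^3 = s^2*t has shape L^2 M (L != M), so D-series; mu = 9 gives D_9.

D_9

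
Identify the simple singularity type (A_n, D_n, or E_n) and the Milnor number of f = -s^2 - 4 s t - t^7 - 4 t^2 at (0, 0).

The Hessian of f at 0 has rank 1. Corank 1: A-series; mu = 6 gives A_6.

Type A6, Milnor number mu = 6.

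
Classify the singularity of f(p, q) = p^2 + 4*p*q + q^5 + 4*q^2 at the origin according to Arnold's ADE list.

A_{4}

The Hessian of f at 0 has rank 1. Corank 1: A-series; mu = 4 gives A_4.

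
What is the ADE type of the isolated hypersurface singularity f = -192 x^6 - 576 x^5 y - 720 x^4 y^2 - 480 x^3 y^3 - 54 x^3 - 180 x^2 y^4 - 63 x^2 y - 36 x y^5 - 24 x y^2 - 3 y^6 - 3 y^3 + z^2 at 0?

The Hessian of f at 0 has rank 1. Corank 2; j^3 = -3*(2*x + y)*(3*x + y)^2 has shape L^2 M (L != M), so D-series; mu = 7 gives D_7.

D_7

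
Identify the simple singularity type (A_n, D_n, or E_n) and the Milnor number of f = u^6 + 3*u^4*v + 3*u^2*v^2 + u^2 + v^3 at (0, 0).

Type A_2, Milnor number mu = 2.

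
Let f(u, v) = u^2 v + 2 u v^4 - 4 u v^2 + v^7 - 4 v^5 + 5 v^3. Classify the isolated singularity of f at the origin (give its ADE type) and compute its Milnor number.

Type D4, Milnor number mu = 4.

The Hessian of f at 0 is [[0, 0], [0, 0]] with rank 0, so corank 2. A Groebner basis of the Jacobian ideal J(f) in C{u,v} is {v^3, u^2 - v^2, u*v - 2*v^2}; counting standard monomials gives mu = 4. Corank 2; j^3 = v*(u^2 - 4*u*v + 5*v^2) splits into three distinct lines over C (the quadratic factor has nonzero discriminant), so D_4.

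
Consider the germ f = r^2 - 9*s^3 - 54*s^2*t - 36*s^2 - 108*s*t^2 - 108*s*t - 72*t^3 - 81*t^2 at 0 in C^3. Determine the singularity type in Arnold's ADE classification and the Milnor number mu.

The Hessian of f at 0 has rank 2. Corank 1: A-series; mu = 2 gives A_2.

Type A2, Milnor number mu = 2.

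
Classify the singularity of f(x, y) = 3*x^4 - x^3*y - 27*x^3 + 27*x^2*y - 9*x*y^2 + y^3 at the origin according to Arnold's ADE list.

E_7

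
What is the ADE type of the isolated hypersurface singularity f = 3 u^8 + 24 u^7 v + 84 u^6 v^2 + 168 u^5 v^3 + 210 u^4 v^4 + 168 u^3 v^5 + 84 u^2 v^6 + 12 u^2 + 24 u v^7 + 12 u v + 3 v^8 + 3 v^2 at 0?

A_7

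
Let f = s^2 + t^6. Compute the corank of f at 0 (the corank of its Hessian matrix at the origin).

The Hessian at 0 is [[2, 0], [0, 0]] of rank 1; hence corank 1.

1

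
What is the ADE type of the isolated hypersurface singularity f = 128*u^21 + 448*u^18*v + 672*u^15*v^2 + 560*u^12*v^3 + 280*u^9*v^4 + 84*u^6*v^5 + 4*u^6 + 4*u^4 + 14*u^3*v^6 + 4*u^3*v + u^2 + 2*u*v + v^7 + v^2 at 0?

The Hessian of f at 0 is [[2, 2], [2, 2]] with rank 1, so corank 1. A Groebner basis of the Jacobian ideal J(f) in C{u,v} is {-u*v/2 + v^4 - v^2/2, u*v^2 + u/6 + 2*v^3/3 + v/6, u^2 + 2*u*v + v^2}; counting standard monomials gives mu = 6. Corank 1: A-series; mu = 6 gives A_6.

A6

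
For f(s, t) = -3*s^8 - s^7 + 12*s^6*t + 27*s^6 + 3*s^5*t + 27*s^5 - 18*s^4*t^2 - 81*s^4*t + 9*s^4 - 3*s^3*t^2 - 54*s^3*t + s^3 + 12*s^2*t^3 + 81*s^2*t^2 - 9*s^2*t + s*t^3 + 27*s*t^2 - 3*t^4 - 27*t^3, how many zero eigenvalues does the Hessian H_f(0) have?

Hessian at 0 has rank 0.

2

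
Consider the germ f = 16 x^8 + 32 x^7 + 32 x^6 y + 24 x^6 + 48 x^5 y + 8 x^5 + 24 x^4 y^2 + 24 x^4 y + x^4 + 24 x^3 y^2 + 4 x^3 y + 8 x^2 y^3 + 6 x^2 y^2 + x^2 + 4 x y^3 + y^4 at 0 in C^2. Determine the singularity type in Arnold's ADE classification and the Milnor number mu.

Type A3, Milnor number mu = 3.

The Hessian of f at 0 is [[2, 0], [0, 0]] with rank 1, so corank 1. A Groebner basis of the Jacobian ideal J(f) in C{x,y} is {y^3, x}; counting standard monomials gives mu = 3. Corank 1: A-series; mu = 3 gives A_3.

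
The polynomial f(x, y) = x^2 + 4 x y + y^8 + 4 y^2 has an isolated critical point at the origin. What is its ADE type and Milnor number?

Type A7, Milnor number mu = 7.

The Hessian of f at 0 is [[2, 4], [4, 8]] with rank 1, so corank 1. A Groebner basis of the Jacobian ideal J(f) in C{x,y} is {y^7, x + 2*y}; counting standard monomials gives mu = 7. Corank 1: A-series; mu = 7 gives A_7.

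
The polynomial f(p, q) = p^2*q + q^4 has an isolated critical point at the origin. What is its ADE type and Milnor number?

Type D_5, Milnor number mu = 5.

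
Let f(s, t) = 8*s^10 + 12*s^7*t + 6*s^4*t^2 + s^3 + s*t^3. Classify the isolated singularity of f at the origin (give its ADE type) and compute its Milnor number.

The Hessian of f at 0 has rank 0. Corank 2; j^3 = s^3 is a perfect cube, so E-series; the 4-jet and mu = 7 give E_7.

Type E7, Milnor number mu = 7.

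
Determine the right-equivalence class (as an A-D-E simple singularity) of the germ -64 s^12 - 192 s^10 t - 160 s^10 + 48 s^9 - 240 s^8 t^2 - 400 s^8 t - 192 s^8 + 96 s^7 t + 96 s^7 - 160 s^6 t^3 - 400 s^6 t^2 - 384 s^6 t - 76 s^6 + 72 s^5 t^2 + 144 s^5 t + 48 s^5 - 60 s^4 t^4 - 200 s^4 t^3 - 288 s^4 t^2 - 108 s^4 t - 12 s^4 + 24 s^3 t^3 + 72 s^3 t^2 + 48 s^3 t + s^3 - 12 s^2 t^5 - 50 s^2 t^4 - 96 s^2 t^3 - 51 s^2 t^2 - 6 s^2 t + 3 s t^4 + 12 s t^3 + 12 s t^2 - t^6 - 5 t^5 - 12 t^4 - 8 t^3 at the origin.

E_{8}

The Hessian of f at 0 is [[0, 0], [0, 0]] with rank 0, so corank 2. A Groebner basis of the Jacobian ideal J(f) in C{s,t} is {-s^2/576 + s*t^3 + 17*s*t^2/288 + s*t/144 - 17*t^3/144 - t^2/144, t^4, s^3 - 17*s^2/48 + s*t^2/24 + 17*s*t/12 - 97*t^3/12 - 17*t^2/12, s^2*t - 17*s^2/288 - 287*s*t^2/144 + 17*s*t/72 - t^3/72 - 17*t^2/72}; counting standard monomials gives mu = 8. Corank 2; j^3 = (s - 2*t)^3 is a perfect cube, so E-series; the 5-jet and mu = 8 give E_8.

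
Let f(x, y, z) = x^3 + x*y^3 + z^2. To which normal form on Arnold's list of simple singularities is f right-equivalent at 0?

E7

The Hessian of f at 0 has rank 1. Corank 2; j^3 = x^3 is a perfect cube, so E-series; the 4-jet and mu = 7 give E_7.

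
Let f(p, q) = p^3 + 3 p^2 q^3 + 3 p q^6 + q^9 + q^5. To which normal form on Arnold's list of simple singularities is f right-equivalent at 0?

E_{8}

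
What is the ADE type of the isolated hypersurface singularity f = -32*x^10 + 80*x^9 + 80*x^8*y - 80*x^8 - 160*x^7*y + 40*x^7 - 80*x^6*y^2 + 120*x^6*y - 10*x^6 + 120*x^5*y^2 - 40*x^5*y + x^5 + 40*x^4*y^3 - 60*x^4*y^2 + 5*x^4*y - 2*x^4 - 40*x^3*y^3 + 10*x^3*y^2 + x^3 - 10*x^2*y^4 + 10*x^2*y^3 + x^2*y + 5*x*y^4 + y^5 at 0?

D_6

The Hessian of f at 0 has rank 0. Corank 2; j^3 = x^2*(x + y) has shape L^2 M (L != M), so D-series; mu = 6 gives D_6.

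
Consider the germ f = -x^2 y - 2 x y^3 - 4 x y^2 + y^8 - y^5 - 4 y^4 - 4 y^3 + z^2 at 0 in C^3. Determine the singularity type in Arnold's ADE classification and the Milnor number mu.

The Hessian of f at 0 is [[0, 0, 0], [0, 0, 0], [0, 0, 2]] with rank 1, so corank 2. A Groebner basis of the Jacobian ideal J(f) in C{x,y,z} is {x^4 + 24*x^3 + 112*x^2*y - x^2 + 175*x*y^2 - 98*x*y - 192*y^2, x^3*y - 6*x^3 - 24*x^2*y + x^2/8 - 255*x*y^2/8 + 65*x*y/4 + 32*y^2, x^3 + x^2*y^2 + 2*x^2*y, x*y + y^3 + 2*y^2, z}; counting standard monomials gives mu = 9. Corank 2; j^3 = -y*(x + 2*y)^2 has shape L^2 M (L != M), so D-series; mu = 9 gives D_9.

Type D_9, Milnor number mu = 9.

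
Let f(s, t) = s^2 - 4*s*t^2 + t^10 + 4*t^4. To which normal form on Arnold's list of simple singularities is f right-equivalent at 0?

The Hessian of f at 0 is [[2, 0], [0, 0]] with rank 1, so corank 1. A Groebner basis of the Jacobian ideal J(f) in C{s,t} is {s^5, s^4*t, -s/2 + t^2}; counting standard monomials gives mu = 9. Corank 1: A-series; mu = 9 gives A_9.

A_9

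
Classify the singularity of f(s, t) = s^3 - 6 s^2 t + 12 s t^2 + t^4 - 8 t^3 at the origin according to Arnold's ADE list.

E_{6}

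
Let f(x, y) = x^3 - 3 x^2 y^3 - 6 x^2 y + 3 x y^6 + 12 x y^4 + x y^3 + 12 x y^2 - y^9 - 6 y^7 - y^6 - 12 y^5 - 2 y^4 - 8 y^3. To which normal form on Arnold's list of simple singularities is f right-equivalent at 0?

E_7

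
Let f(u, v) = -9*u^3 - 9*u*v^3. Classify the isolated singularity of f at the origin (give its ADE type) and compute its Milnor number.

Type E_{7}, Milnor number mu = 7.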